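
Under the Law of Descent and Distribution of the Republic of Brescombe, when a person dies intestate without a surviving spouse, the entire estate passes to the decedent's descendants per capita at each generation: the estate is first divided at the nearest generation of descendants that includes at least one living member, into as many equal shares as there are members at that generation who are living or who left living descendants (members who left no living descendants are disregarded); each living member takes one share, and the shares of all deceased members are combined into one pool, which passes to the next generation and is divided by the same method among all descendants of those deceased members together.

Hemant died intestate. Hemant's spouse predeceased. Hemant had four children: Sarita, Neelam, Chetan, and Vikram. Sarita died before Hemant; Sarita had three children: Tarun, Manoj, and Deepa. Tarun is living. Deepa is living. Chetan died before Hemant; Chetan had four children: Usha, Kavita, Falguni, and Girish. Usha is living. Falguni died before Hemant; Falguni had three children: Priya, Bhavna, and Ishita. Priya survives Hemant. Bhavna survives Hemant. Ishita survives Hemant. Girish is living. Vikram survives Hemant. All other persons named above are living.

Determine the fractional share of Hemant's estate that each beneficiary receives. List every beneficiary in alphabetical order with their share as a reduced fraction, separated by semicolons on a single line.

Bhavna 1/42; Deepa 1/14; Girish 1/14; Ishita 1/42; Kavita 1/14; Manoj 1/14; Neelam 1/4; Priya 1/42; Tarun 1/14; Usha 1/14; Vikram 1/4

There is no surviving spouse, so the entire estate passes to Hemant's descendants per capita at each generation.
At generation 1 (Sarita, Neelam, Chetan, Vikram) there are 4 shares of (1)/4 = 1/4 each.
Living: Neelam and Vikram — each takes 1/4.
Deceased: Sarita and Chetan. Their combined 1/2 is pooled and carried to generation 2.
At generation 2 (Tarun, Manoj, Deepa, Usha, Kavita, Falguni, Girish) there are 7 shares of (1/2)/7 = 1/14 each.
Living: Tarun, Manoj, Deepa, Usha, Kavita, and Girish — each takes 1/14.
Deceased: Falguni. That 1/14 share is carried to generation 3.
At generation 3 (Priya, Bhavna, Ishita) there are 3 shares of (1/14)/3 = 1/42 each.
Living: Priya, Bhavna, and Ishita — each takes 1/42.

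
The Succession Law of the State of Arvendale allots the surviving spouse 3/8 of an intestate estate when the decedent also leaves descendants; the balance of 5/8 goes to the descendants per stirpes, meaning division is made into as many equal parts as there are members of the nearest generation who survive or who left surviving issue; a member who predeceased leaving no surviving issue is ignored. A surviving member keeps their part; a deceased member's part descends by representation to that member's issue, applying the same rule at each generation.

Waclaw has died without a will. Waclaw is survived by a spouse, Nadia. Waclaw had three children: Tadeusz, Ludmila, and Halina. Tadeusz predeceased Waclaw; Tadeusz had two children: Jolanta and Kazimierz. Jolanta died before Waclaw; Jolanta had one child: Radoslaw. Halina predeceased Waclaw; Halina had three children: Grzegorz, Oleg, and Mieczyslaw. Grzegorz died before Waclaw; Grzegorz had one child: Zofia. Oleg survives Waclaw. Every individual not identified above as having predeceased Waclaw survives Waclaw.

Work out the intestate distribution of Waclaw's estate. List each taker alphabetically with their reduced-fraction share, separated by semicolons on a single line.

Nadia, as surviving spouse, takes 3/8.
The remaining 5/8 passes to Waclaw's descendants per stirpes.
The 5/8 is divided into 3 equal shares of 5/24 among Tadeusz, Ludmila, Halina.
Tadeusz predeceased; the 5/24 allotted to Tadeusz's branch passes to Tadeusz's issue by representation.
The 5/24 is divided into 2 equal shares of 5/48 among Jolanta, Kazimierz.
Jolanta predeceased; the 5/48 allotted to Jolanta's branch passes to Jolanta's issue by representation.
Radoslaw is the sole taker at this level and receives the full 5/48.
Kazimierz is living and takes 5/48.
Ludmila is living and takes 5/24.
Halina predeceased; the 5/24 allotted to Halina's branch passes to Halina's issue by representation.
The 5/24 is divided into 3 equal shares of 5/72 among Grzegorz, Oleg, Mieczyslaw.
Grzegorz predeceased; the 5/72 allotted to Grzegorz's branch passes to Grzegorz's issue by representation.
Zofia is the sole taker at this level and receives the full 5/72.
Oleg is living and takes 5/72.
Mieczyslaw is living and takes 5/72.

Kazimierz 5/48; Ludmila 5/24; Mieczyslaw 5/72; Nadia 3/8; Oleg 5/72; Radoslaw 5/48; Zofia 5/72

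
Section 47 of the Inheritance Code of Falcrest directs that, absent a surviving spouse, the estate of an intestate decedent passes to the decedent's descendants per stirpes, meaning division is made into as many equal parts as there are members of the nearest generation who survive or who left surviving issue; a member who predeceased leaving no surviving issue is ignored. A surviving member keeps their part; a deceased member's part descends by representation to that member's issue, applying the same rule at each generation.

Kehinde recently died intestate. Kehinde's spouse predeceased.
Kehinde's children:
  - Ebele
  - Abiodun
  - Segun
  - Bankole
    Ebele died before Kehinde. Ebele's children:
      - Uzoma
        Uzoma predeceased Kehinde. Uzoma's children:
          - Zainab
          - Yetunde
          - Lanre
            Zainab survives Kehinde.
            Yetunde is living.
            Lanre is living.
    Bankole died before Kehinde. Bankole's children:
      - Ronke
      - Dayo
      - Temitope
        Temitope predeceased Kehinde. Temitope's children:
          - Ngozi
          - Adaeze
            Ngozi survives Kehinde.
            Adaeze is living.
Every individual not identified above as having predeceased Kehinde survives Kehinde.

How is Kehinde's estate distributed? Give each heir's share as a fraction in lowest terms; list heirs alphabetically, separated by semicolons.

Abiodun 1/4; Adaeze 1/24; Dayo 1/12; Lanre 1/12; Ngozi 1/24; Ronke 1/12; Segun 1/4; Yetunde 1/12; Zainab 1/12

There is no surviving spouse, so the entire estate passes to Kehinde's descendants per stirpes.
The estate is divided into 4 equal shares of 1/4 among Ebele, Abiodun, Segun, Bankole.
Ebele predeceased; the 1/4 allotted to Ebele's branch passes to Ebele's issue by representation.
Uzoma's line is the sole branch at this level, so the full 1/4 passes to Uzoma's issue by representation.
The 1/4 is divided into 3 equal shares of 1/12 among Zainab, Yetunde, Lanre.
Zainab is living and takes 1/12.
Yetunde is living and takes 1/12.
Lanre is living and takes 1/12.
Abiodun is living and takes 1/4.
Segun is living and takes 1/4.
Bankole predeceased; the 1/4 allotted to Bankole's branch passes to Bankole's issue by representation.
The 1/4 is divided into 3 equal shares of 1/12 among Ronke, Dayo, Temitope.
Ronke is living and takes 1/12.
Dayo is living and takes 1/12.
Temitope predeceased; the 1/12 allotted to Temitope's branch passes to Temitope's issue by representation.
The 1/12 is divided into 2 equal shares of 1/24 among Ngozi, Adaeze.
Ngozi is living and takes 1/24.
Adaeze is living and takes 1/24.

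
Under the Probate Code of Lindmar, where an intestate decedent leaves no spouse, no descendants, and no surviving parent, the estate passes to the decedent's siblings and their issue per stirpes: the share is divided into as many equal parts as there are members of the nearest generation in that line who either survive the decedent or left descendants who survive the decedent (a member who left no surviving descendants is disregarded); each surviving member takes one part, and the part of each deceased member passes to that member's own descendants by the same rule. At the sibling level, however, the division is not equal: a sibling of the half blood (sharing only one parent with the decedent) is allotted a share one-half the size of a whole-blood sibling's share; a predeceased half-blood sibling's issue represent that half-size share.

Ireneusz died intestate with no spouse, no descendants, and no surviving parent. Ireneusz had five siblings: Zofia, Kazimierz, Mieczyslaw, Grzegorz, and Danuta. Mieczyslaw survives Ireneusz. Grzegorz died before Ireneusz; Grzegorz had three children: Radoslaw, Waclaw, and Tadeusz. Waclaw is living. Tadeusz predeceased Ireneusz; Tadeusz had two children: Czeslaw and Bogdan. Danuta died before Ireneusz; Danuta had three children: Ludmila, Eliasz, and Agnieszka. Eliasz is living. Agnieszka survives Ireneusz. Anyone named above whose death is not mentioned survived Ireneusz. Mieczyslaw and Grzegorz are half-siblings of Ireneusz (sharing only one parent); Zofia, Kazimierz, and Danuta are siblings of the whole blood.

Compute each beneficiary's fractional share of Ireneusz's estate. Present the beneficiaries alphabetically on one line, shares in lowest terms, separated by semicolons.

Agnieszka 1/12; Bogdan 1/48; Czeslaw 1/48; Eliasz 1/12; Kazimierz 1/4; Ludmila 1/12; Mieczyslaw 1/8; Radoslaw 1/24; Waclaw 1/24; Zofia 1/4

No spouse, descendants, or parent survives, so the estate passes to Ireneusz's siblings per stirpes.
Half-blood siblings count for one-half the weight of whole-blood siblings at the initial division.
Dividing 1 in proportion to weights (total weight 4): Zofia (weight 1) → 1/4; Kazimierz (weight 1) → 1/4; Mieczyslaw (weight 1/2) → 1/8; Grzegorz (weight 1/2) → 1/8; Danuta (weight 1) → 1/4.
Zofia is living and takes 1/4.
Kazimierz is living and takes 1/4.
Mieczyslaw is living and takes 1/8.
Grzegorz predeceased; the 1/8 allotted to Grzegorz's branch passes to Grzegorz's issue by representation.
The 1/8 is divided into 3 equal shares of 1/24 among Radoslaw, Waclaw, Tadeusz.
Radoslaw is living and takes 1/24.
Waclaw is living and takes 1/24.
Tadeusz predeceased; the 1/24 allotted to Tadeusz's branch passes to Tadeusz's issue by representation.
The 1/24 is divided into 2 equal shares of 1/48 among Czeslaw, Bogdan.
Czeslaw is living and takes 1/48.
Bogdan is living and takes 1/48.
Danuta predeceased; the 1/4 allotted to Danuta's branch passes to Danuta's issue by representation.
The 1/4 is divided into 3 equal shares of 1/12 among Ludmila, Eliasz, Agnieszka.
Ludmila is living and takes 1/12.
Eliasz is living and takes 1/12.
Agnieszka is living and takes 1/12.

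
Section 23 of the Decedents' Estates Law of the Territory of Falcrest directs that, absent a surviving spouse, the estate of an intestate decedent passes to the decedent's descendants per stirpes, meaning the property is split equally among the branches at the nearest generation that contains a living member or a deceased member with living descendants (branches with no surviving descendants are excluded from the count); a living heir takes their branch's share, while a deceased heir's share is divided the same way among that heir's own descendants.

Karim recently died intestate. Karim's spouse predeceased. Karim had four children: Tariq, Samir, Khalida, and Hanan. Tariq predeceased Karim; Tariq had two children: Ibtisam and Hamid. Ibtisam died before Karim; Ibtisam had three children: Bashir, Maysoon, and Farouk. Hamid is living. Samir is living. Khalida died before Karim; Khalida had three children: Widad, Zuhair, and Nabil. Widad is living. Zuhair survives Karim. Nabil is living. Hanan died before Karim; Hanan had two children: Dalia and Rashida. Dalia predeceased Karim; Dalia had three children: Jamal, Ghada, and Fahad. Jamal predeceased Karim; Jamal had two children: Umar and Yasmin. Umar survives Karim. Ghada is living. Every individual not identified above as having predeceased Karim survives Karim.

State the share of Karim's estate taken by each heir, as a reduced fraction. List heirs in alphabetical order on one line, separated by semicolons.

Bashir 1/24; Fahad 1/24; Farouk 1/24; Ghada 1/24; Hamid 1/8; Maysoon 1/24; Nabil 1/12; Rashida 1/8; Samir 1/4; Umar 1/48; Widad 1/12; Yasmin 1/48; Zuhair 1/12

There is no surviving spouse, so the entire estate passes to Karim's descendants per stirpes.
The estate is divided into 4 equal shares of 1/4 among Tariq, Samir, Khalida, Hanan.
Tariq predeceased; the 1/4 allotted to Tariq's branch passes to Tariq's issue by representation.
The 1/4 is divided into 2 equal shares of 1/8 among Ibtisam, Hamid.
Ibtisam predeceased; the 1/8 allotted to Ibtisam's branch passes to Ibtisam's issue by representation.
The 1/8 is divided into 3 equal shares of 1/24 among Bashir, Maysoon, Farouk.
Bashir is living and takes 1/24.
Maysoon is living and takes 1/24.
Farouk is living and takes 1/24.
Hamid is living and takes 1/8.
Samir is living and takes 1/4.
Khalida predeceased; the 1/4 allotted to Khalida's branch passes to Khalida's issue by representation.
The 1/4 is divided into 3 equal shares of 1/12 among Widad, Zuhair, Nabil.
Widad is living and takes 1/12.
Zuhair is living and takes 1/12.
Nabil is living and takes 1/12.
Hanan predeceased; the 1/4 allotted to Hanan's branch passes to Hanan's issue by representation.
The 1/4 is divided into 2 equal shares of 1/8 among Dalia, Rashida.
Dalia predeceased; the 1/8 allotted to Dalia's branch passes to Dalia's issue by representation.
The 1/8 is divided into 3 equal shares of 1/24 among Jamal, Ghada, Fahad.
Jamal predeceased; the 1/24 allotted to Jamal's branch passes to Jamal's issue by representation.
The 1/24 is divided into 2 equal shares of 1/48 among Umar, Yasmin.
Umar is living and takes 1/48.
Yasmin is living and takes 1/48.
Ghada is living and takes 1/24.
Fahad is living and takes 1/24.
Rashida is living and takes 1/8.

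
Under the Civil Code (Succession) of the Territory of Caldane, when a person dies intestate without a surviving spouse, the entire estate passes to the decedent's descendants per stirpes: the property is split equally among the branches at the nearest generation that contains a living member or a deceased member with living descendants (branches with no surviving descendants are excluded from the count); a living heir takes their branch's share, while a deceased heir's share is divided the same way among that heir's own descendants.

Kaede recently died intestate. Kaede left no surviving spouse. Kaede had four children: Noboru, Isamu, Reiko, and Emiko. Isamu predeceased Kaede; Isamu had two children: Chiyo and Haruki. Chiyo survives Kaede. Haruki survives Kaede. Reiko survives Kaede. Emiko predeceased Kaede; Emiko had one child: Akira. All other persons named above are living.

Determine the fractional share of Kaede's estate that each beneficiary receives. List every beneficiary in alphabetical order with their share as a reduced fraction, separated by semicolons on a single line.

Akira 1/4; Chiyo 1/8; Haruki 1/8; Noboru 1/4; Reiko 1/4

There is no surviving spouse, so the entire estate passes to Kaede's descendants per stirpes.
The estate is divided into 4 equal shares of 1/4 among Noboru, Isamu, Reiko, Emiko.
Noboru is living and takes 1/4.
Isamu predeceased; the 1/4 allotted to Isamu's branch passes to Isamu's issue by representation.
The 1/4 is divided into 2 equal shares of 1/8 among Chiyo, Haruki.
Chiyo is living and takes 1/8.
Haruki is living and takes 1/8.
Reiko is living and takes 1/4.
Emiko predeceased; the 1/4 allotted to Emiko's branch passes to Emiko's issue by representation.
Akira is the sole taker at this level and receives the full 1/4.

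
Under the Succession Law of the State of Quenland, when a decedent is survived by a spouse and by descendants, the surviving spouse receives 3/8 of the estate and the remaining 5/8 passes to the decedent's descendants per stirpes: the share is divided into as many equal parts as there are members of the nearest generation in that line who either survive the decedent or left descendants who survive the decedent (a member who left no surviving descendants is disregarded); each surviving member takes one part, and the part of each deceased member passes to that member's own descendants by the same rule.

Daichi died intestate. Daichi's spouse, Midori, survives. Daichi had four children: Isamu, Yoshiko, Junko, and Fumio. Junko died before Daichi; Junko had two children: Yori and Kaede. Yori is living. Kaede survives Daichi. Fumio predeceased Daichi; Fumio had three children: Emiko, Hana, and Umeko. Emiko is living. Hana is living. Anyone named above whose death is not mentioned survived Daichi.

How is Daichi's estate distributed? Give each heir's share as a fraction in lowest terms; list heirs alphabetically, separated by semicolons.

Emiko 5/96; Hana 5/96; Isamu 5/32; Kaede 5/64; Midori 3/8; Umeko 5/96; Yori 5/64; Yoshiko 5/32

Midori, as surviving spouse, takes 3/8.
The remaining 5/8 passes to Daichi's descendants per stirpes.
The 5/8 is divided into 4 equal shares of 5/32 among Isamu, Yoshiko, Junko, Fumio.
Isamu is living and takes 5/32.
Yoshiko is living and takes 5/32.
Junko predeceased; the 5/32 allotted to Junko's branch passes to Junko's issue by representation.
The 5/32 is divided into 2 equal shares of 5/64 among Yori, Kaede.
Yori is living and takes 5/64.
Kaede is living and takes 5/64.
Fumio predeceased; the 5/32 allotted to Fumio's branch passes to Fumio's issue by representation.
The 5/32 is divided into 3 equal shares of 5/96 among Emiko, Hana, Umeko.
Emiko is living and takes 5/96.
Hana is living and takes 5/96.
Umeko is living and takes 5/96.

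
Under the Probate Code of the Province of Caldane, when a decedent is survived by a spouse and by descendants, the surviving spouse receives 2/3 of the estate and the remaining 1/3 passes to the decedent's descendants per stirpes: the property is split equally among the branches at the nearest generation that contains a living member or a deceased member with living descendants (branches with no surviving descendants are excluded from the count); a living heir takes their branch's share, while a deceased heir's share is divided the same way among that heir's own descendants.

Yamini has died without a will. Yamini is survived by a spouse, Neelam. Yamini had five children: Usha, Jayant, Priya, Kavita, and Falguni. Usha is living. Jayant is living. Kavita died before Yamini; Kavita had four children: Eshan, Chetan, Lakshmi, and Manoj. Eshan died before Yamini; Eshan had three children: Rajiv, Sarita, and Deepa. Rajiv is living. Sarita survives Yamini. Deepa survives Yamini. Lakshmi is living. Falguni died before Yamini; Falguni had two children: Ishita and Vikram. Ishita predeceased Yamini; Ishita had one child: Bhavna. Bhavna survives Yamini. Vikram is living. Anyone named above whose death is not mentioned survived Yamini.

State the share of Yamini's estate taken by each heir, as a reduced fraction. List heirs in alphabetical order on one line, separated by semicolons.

Neelam, as surviving spouse, takes 2/3.
The remaining 1/3 passes to Yamini's descendants per stirpes.
The 1/3 is divided into 5 equal shares of 1/15 among Usha, Jayant, Priya, Kavita, Falguni.
Usha is living and takes 1/15.
Jayant is living and takes 1/15.
Priya is living and takes 1/15.
Kavita predeceased; the 1/15 allotted to Kavita's branch passes to Kavita's issue by representation.
The 1/15 is divided into 4 equal shares of 1/60 among Eshan, Chetan, Lakshmi, Manoj.
Eshan predeceased; the 1/60 allotted to Eshan's branch passes to Eshan's issue by representation.
The 1/60 is divided into 3 equal shares of 1/180 among Rajiv, Sarita, Deepa.
Rajiv is living and takes 1/180.
Sarita is living and takes 1/180.
Deepa is living and takes 1/180.
Chetan is living and takes 1/60.
Lakshmi is living and takes 1/60.
Manoj is living and takes 1/60.
Falguni predeceased; the 1/15 allotted to Falguni's branch passes to Falguni's issue by representation.
The 1/15 is divided into 2 equal shares of 1/30 among Ishita, Vikram.
Ishita predeceased; the 1/30 allotted to Ishita's branch passes to Ishita's issue by representation.
Bhavna is the sole taker at this level and receives the full 1/30.
Vikram is living and takes 1/30.

Bhavna 1/30; Chetan 1/60; Deepa 1/180; Jayant 1/15; Lakshmi 1/60; Manoj 1/60; Neelam 2/3; Priya 1/15; Rajiv 1/180; Sarita 1/180; Usha 1/15; Vikram 1/30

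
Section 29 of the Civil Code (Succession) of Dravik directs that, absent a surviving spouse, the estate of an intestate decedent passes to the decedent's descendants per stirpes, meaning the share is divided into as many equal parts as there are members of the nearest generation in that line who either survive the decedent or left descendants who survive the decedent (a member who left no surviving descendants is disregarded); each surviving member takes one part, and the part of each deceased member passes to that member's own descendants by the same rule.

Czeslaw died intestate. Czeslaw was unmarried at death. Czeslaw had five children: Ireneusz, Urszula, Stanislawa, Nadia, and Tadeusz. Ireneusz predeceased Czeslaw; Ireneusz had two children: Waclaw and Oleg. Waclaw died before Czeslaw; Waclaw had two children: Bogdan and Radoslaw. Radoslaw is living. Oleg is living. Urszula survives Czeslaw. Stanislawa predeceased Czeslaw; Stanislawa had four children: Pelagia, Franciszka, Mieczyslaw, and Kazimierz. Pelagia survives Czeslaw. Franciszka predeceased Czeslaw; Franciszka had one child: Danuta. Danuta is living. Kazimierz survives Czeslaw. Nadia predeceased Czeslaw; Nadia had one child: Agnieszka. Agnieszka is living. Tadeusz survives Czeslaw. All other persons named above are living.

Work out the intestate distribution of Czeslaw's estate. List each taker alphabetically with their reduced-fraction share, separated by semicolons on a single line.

Agnieszka 1/5; Bogdan 1/20; Danuta 1/20; Kazimierz 1/20; Mieczyslaw 1/20; Oleg 1/10; Pelagia 1/20; Radoslaw 1/20; Tadeusz 1/5; Urszula 1/5

There is no surviving spouse, so the entire estate passes to Czeslaw's descendants per stirpes.
The estate is divided into 5 equal shares of 1/5 among Ireneusz, Urszula, Stanislawa, Nadia, Tadeusz.
Ireneusz predeceased; the 1/5 allotted to Ireneusz's branch passes to Ireneusz's issue by representation.
The 1/5 is divided into 2 equal shares of 1/10 among Waclaw, Oleg.
Waclaw predeceased; the 1/10 allotted to Waclaw's branch passes to Waclaw's issue by representation.
The 1/10 is divided into 2 equal shares of 1/20 among Bogdan, Radoslaw.
Bogdan is living and takes 1/20.
Radoslaw is living and takes 1/20.
Oleg is living and takes 1/10.
Urszula is living and takes 1/5.
Stanislawa predeceased; the 1/5 allotted to Stanislawa's branch passes to Stanislawa's issue by representation.
The 1/5 is divided into 4 equal shares of 1/20 among Pelagia, Franciszka, Mieczyslaw, Kazimierz.
Pelagia is living and takes 1/20.
Franciszka predeceased; the 1/20 allotted to Franciszka's branch passes to Franciszka's issue by representation.
Danuta is the sole taker at this level and receives the full 1/20.
Mieczyslaw is living and takes 1/20.
Kazimierz is living and takes 1/20.
Nadia predeceased; the 1/5 allotted to Nadia's branch passes to Nadia's issue by representation.
Agnieszka is the sole taker at this level and receives the full 1/5.
Tadeusz is living and takes 1/5.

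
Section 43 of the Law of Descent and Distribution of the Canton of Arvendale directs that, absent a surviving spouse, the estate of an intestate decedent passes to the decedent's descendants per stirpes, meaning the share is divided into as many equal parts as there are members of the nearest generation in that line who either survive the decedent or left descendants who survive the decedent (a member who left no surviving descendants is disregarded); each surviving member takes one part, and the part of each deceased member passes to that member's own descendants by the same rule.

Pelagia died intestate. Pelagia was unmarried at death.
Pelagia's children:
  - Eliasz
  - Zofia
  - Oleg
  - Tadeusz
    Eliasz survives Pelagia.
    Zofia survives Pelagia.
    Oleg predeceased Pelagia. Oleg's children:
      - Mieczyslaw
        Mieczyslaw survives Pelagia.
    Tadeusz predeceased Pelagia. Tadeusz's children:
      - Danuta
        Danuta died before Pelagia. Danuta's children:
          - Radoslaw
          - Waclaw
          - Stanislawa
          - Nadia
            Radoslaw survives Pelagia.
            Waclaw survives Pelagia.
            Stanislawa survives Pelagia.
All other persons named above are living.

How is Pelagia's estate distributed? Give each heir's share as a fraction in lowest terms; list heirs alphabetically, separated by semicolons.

There is no surviving spouse, so the entire estate passes to Pelagia's descendants per stirpes.
The estate is divided into 4 equal shares of 1/4 among Eliasz, Zofia, Oleg, Tadeusz.
Eliasz is living and takes 1/4.
Zofia is living and takes 1/4.
Oleg predeceased; the 1/4 allotted to Oleg's branch passes to Oleg's issue by representation.
Mieczyslaw is the sole taker at this level and receives the full 1/4.
Tadeusz predeceased; the 1/4 allotted to Tadeusz's branch passes to Tadeusz's issue by representation.
Danuta's line is the sole branch at this level, so the full 1/4 passes to Danuta's issue by representation.
The 1/4 is divided into 4 equal shares of 1/16 among Radoslaw, Waclaw, Stanislawa, Nadia.
Radoslaw is living and takes 1/16.
Waclaw is living and takes 1/16.
Stanislawa is living and takes 1/16.
Nadia is living and takes 1/16.

Eliasz 1/4; Mieczyslaw 1/4; Nadia 1/16; Radoslaw 1/16; Stanislawa 1/16; Waclaw 1/16; Zofia 1/4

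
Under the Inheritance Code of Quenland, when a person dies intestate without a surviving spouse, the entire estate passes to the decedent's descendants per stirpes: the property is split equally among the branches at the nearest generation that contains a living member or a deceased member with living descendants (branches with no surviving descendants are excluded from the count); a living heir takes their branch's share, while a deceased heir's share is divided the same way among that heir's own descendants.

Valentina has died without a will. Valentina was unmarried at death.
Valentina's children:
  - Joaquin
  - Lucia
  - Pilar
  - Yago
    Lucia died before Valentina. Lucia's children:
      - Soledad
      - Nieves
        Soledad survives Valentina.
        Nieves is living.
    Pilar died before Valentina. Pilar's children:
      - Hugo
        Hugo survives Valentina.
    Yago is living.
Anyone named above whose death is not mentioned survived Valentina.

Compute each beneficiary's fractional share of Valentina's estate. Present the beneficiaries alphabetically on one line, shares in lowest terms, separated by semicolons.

Hugo 1/4; Joaquin 1/4; Nieves 1/8; Soledad 1/8; Yago 1/4

There is no surviving spouse, so the entire estate passes to Valentina's descendants per stirpes.
The estate is divided into 4 equal shares of 1/4 among Joaquin, Lucia, Pilar, Yago.
Joaquin is living and takes 1/4.
Lucia predeceased; the 1/4 allotted to Lucia's branch passes to Lucia's issue by representation.
The 1/4 is divided into 2 equal shares of 1/8 among Soledad, Nieves.
Soledad is living and takes 1/8.
Nieves is living and takes 1/8.
Pilar predeceased; the 1/4 allotted to Pilar's branch passes to Pilar's issue by representation.
Hugo is the sole taker at this level and receives the full 1/4.
Yago is living and takes 1/4.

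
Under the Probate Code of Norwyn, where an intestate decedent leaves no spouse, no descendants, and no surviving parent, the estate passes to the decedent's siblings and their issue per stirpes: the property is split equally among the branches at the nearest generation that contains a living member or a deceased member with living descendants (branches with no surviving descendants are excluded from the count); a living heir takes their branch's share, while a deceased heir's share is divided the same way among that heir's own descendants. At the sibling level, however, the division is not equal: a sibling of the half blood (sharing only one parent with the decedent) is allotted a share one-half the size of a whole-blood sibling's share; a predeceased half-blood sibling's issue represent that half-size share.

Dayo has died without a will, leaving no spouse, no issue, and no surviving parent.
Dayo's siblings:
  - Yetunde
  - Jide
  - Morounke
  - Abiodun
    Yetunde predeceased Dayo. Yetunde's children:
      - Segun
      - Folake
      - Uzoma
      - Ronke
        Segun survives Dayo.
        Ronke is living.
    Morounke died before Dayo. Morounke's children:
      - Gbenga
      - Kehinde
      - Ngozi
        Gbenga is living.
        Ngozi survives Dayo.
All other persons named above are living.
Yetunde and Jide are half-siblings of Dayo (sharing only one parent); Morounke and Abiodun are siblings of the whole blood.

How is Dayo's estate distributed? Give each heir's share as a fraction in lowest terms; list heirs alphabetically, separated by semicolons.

No spouse, descendants, or parent survives, so the estate passes to Dayo's siblings per stirpes.
Half-blood siblings count for one-half the weight of whole-blood siblings at the initial division.
Dividing 1 in proportion to weights (total weight 3): Yetunde (weight 1/2) → 1/6; Jide (weight 1/2) → 1/6; Morounke (weight 1) → 1/3; Abiodun (weight 1) → 1/3.
Yetunde predeceased; the 1/6 allotted to Yetunde's branch passes to Yetunde's issue by representation.
The 1/6 is divided into 4 equal shares of 1/24 among Segun, Folake, Uzoma, Ronke.
Segun is living and takes 1/24.
Folake is living and takes 1/24.
Uzoma is living and takes 1/24.
Ronke is living and takes 1/24.
Jide is living and takes 1/6.
Morounke predeceased; the 1/3 allotted to Morounke's branch passes to Morounke's issue by representation.
The 1/3 is divided into 3 equal shares of 1/9 among Gbenga, Kehinde, Ngozi.
Gbenga is living and takes 1/9.
Kehinde is living and takes 1/9.
Ngozi is living and takes 1/9.
Abiodun is living and takes 1/3.

Abiodun 1/3; Folake 1/24; Gbenga 1/9; Jide 1/6; Kehinde 1/9; Ngozi 1/9; Ronke 1/24; Segun 1/24; Uzoma 1/24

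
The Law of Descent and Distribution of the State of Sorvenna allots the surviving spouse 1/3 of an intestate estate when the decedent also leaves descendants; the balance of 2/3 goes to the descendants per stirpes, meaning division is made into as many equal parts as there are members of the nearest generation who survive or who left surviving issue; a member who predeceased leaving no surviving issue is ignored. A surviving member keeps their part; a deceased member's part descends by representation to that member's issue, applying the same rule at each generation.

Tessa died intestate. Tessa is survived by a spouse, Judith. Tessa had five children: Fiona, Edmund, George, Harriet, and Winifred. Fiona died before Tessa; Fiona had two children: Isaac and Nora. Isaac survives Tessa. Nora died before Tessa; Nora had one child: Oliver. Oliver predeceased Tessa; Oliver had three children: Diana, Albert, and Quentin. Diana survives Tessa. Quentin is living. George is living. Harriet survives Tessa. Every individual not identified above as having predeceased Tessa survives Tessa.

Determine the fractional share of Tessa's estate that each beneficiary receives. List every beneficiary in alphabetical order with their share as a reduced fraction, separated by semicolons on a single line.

Albert 1/45; Diana 1/45; Edmund 2/15; George 2/15; Harriet 2/15; Isaac 1/15; Judith 1/3; Quentin 1/45; Winifred 2/15

Judith, as surviving spouse, takes 1/3.
The remaining 2/3 passes to Tessa's descendants per stirpes.
The 2/3 is divided into 5 equal shares of 2/15 among Fiona, Edmund, George, Harriet, Winifred.
Fiona predeceased; the 2/15 allotted to Fiona's branch passes to Fiona's issue by representation.
The 2/15 is divided into 2 equal shares of 1/15 among Isaac, Nora.
Isaac is living and takes 1/15.
Nora predeceased; the 1/15 allotted to Nora's branch passes to Nora's issue by representation.
Oliver's line is the sole branch at this level, so the full 1/15 passes to Oliver's issue by representation.
The 1/15 is divided into 3 equal shares of 1/45 among Diana, Albert, Quentin.
Diana is living and takes 1/45.
Albert is living and takes 1/45.
Quentin is living and takes 1/45.
Edmund is living and takes 2/15.
George is living and takes 2/15.
Harriet is living and takes 2/15.
Winifred is living and takes 2/15.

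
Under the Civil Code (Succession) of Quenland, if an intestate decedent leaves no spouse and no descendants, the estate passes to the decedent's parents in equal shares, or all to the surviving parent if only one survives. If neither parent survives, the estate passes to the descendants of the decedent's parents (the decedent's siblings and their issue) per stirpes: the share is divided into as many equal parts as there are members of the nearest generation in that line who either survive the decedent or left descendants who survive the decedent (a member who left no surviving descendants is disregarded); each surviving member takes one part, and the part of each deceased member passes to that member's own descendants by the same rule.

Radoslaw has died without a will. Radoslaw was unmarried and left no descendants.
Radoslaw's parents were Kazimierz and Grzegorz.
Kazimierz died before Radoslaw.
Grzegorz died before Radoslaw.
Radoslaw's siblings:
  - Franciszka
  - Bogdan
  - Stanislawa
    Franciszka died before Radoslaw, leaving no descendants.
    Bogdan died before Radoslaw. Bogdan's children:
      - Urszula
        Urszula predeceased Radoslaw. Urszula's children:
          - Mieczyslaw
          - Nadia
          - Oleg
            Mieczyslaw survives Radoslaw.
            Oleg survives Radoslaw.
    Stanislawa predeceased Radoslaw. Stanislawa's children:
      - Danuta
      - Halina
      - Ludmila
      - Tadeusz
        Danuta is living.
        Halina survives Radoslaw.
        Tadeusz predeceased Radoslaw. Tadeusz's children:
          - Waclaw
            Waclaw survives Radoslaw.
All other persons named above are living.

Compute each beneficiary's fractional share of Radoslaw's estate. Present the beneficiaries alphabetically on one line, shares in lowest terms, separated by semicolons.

Neither parent survives and there are no descendants, so the estate passes to Radoslaw's siblings and their issue per stirpes.
Franciszka left no surviving issue, so that branch lapses and is disregarded.
The estate is divided into 2 equal shares of 1/2 among Bogdan, Stanislawa.
Bogdan predeceased; the 1/2 allotted to Bogdan's branch passes to Bogdan's issue by representation.
Urszula's line is the sole branch at this level, so the full 1/2 passes to Urszula's issue by representation.
The 1/2 is divided into 3 equal shares of 1/6 among Mieczyslaw, Nadia, Oleg.
Mieczyslaw is living and takes 1/6.
Nadia is living and takes 1/6.
Oleg is living and takes 1/6.
Stanislawa predeceased; the 1/2 allotted to Stanislawa's branch passes to Stanislawa's issue by representation.
The 1/2 is divided into 4 equal shares of 1/8 among Danuta, Halina, Ludmila, Tadeusz.
Danuta is living and takes 1/8.
Halina is living and takes 1/8.
Ludmila is living and takes 1/8.
Tadeusz predeceased; the 1/8 allotted to Tadeusz's branch passes to Tadeusz's issue by representation.
Waclaw is the sole taker at this level and receives the full 1/8.

Danuta 1/8; Halina 1/8; Ludmila 1/8; Mieczyslaw 1/6; Nadia 1/6; Oleg 1/6; Waclaw 1/8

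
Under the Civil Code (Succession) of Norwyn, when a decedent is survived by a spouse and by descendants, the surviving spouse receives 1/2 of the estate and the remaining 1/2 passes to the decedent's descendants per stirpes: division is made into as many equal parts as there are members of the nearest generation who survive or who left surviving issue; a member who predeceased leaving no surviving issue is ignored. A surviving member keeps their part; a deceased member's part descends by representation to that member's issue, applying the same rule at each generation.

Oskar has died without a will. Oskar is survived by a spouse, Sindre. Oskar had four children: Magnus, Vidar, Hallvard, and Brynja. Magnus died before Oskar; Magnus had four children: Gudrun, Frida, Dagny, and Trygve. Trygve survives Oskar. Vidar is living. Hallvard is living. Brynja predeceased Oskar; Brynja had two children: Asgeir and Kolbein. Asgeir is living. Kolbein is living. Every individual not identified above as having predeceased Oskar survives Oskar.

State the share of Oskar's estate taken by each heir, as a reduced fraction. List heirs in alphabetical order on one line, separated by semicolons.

Sindre, as surviving spouse, takes 1/2.
The remaining 1/2 passes to Oskar's descendants per stirpes.
The 1/2 is divided into 4 equal shares of 1/8 among Magnus, Vidar, Hallvard, Brynja.
Magnus predeceased; the 1/8 allotted to Magnus's branch passes to Magnus's issue by representation.
The 1/8 is divided into 4 equal shares of 1/32 among Gudrun, Frida, Dagny, Trygve.
Gudrun is living and takes 1/32.
Frida is living and takes 1/32.
Dagny is living and takes 1/32.
Trygve is living and takes 1/32.
Vidar is living and takes 1/8.
Hallvard is living and takes 1/8.
Brynja predeceased; the 1/8 allotted to Brynja's branch passes to Brynja's issue by representation.
The 1/8 is divided into 2 equal shares of 1/16 among Asgeir, Kolbein.
Asgeir is living and takes 1/16.
Kolbein is living and takes 1/16.

Asgeir 1/16; Dagny 1/32; Frida 1/32; Gudrun 1/32; Hallvard 1/8; Kolbein 1/16; Sindre 1/2; Trygve 1/32; Vidar 1/8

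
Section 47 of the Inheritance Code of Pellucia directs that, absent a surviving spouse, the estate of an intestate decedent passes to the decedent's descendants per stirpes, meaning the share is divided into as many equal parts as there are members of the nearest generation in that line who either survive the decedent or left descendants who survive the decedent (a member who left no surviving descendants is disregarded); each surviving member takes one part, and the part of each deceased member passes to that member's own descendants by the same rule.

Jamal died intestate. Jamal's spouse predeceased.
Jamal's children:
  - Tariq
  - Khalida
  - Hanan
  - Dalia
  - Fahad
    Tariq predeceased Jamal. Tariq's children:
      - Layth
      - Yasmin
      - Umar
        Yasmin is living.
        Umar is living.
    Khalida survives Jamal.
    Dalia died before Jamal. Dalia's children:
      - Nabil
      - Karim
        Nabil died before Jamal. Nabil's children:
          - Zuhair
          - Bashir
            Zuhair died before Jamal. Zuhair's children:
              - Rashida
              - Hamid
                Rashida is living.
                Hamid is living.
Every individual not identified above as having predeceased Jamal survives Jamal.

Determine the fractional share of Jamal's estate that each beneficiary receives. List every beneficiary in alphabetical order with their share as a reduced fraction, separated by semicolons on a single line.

Bashir 1/20; Fahad 1/5; Hamid 1/40; Hanan 1/5; Karim 1/10; Khalida 1/5; Layth 1/15; Rashida 1/40; Umar 1/15; Yasmin 1/15

There is no surviving spouse, so the entire estate passes to Jamal's descendants per stirpes.
The estate is divided into 5 equal shares of 1/5 among Tariq, Khalida, Hanan, Dalia, Fahad.
Tariq predeceased; the 1/5 allotted to Tariq's branch passes to Tariq's issue by representation.
The 1/5 is divided into 3 equal shares of 1/15 among Layth, Yasmin, Umar.
Layth is living and takes 1/15.
Yasmin is living and takes 1/15.
Umar is living and takes 1/15.
Khalida is living and takes 1/5.
Hanan is living and takes 1/5.
Dalia predeceased; the 1/5 allotted to Dalia's branch passes to Dalia's issue by representation.
The 1/5 is divided into 2 equal shares of 1/10 among Nabil, Karim.
Nabil predeceased; the 1/10 allotted to Nabil's branch passes to Nabil's issue by representation.
The 1/10 is divided into 2 equal shares of 1/20 among Zuhair, Bashir.
Zuhair predeceased; the 1/20 allotted to Zuhair's branch passes to Zuhair's issue by representation.
The 1/20 is divided into 2 equal shares of 1/40 among Rashida, Hamid.
Rashida is living and takes 1/40.
Hamid is living and takes 1/40.
Bashir is living and takes 1/20.
Karim is living and takes 1/10.
Fahad is living and takes 1/5.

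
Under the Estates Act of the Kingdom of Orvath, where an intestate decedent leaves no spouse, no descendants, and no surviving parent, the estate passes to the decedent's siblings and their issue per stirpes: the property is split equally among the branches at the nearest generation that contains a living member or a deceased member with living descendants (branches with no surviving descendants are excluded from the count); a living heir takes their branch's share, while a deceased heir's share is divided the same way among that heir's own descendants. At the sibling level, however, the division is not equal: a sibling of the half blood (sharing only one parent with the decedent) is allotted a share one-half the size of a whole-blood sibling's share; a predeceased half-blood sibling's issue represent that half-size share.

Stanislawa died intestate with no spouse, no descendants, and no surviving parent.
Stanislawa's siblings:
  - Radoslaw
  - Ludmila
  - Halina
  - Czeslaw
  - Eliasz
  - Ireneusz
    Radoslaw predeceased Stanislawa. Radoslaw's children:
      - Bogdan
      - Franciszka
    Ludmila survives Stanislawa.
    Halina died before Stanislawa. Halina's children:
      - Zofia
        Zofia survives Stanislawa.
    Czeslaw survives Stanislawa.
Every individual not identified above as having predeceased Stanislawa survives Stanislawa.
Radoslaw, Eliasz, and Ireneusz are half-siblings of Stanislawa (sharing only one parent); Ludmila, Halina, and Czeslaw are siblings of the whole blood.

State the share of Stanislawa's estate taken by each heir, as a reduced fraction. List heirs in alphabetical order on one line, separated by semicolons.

No spouse, descendants, or parent survives, so the estate passes to Stanislawa's siblings per stirpes.
Half-blood siblings count for one-half the weight of whole-blood siblings at the initial division.
Dividing 1 in proportion to weights (total weight 9/2): Radoslaw (weight 1/2) → 1/9; Ludmila (weight 1) → 2/9; Halina (weight 1) → 2/9; Czeslaw (weight 1) → 2/9; Eliasz (weight 1/2) → 1/9; Ireneusz (weight 1/2) → 1/9.
Radoslaw predeceased; the 1/9 allotted to Radoslaw's branch passes to Radoslaw's issue by representation.
The 1/9 is divided into 2 equal shares of 1/18 among Bogdan, Franciszka.
Bogdan is living and takes 1/18.
Franciszka is living and takes 1/18.
Ludmila is living and takes 2/9.
Halina predeceased; the 2/9 allotted to Halina's branch passes to Halina's issue by representation.
Zofia is the sole taker at this level and receives the full 2/9.
Czeslaw is living and takes 2/9.
Eliasz is living and takes 1/9.
Ireneusz is living and takes 1/9.

Bogdan 1/18; Czeslaw 2/9; Eliasz 1/9; Franciszka 1/18; Ireneusz 1/9; Ludmila 2/9; Zofia 2/9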